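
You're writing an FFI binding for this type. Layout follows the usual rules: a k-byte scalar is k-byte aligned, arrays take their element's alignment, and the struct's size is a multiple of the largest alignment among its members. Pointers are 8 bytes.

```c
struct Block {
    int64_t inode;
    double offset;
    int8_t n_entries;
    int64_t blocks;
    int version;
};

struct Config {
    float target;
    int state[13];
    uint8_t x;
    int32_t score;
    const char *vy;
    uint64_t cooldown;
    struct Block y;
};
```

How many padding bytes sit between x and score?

Block: 0..8  inode  (8B, 8-aligned); 8..16  offset  (8B, 8-aligned); 16..17  n_entries  (1B, 1-aligned); 17..24  -- padding (7B); 24..32  blocks  (8B, 8-aligned); 32..36  version  (4B, 4-aligned); 36..40  -- tail padding (4B); sizeof = 40, alignof = 8
0..4  target  (4B, 4-aligned)
4..56  state  (52B, 4-aligned)
56..57  x  (1B, 1-aligned)
57..60  -- padding (3B)
60..64  score  (4B, 4-aligned)

3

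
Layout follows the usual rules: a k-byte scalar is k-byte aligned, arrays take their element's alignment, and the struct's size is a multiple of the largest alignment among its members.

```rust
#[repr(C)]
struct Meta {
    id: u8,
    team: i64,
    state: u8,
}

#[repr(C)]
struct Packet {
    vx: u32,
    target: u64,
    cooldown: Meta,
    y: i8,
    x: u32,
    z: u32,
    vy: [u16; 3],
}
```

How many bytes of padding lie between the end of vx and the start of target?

4

Meta: @0: id [1B, align 1] → 1; +7 pad (align 8); @8: team [8B, align 8] → 16; @16: state [1B, align 1] → 17; +7 tail pad (align 8); size 24, align 8
@0: vx [4B, align 4] → 4
+4 pad (align 8)
@8: target [8B, align 8] → 16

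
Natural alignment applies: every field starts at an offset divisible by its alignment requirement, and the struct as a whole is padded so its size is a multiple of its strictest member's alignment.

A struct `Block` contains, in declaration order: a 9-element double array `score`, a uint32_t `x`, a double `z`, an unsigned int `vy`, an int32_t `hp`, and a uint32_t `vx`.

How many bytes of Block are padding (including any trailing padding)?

8

@0: score [72B, align 8] → 72
@72: x [4B, align 4] → 76
+4 pad (align 8)
@80: z [8B, align 8] → 88
@88: vy [4B, align 4] → 92
@92: hp [4B, align 4] → 96
@96: vx [4B, align 4] → 100
+4 tail pad (align 8)
size 104, align 8
data bytes 96, size 104 → padding 8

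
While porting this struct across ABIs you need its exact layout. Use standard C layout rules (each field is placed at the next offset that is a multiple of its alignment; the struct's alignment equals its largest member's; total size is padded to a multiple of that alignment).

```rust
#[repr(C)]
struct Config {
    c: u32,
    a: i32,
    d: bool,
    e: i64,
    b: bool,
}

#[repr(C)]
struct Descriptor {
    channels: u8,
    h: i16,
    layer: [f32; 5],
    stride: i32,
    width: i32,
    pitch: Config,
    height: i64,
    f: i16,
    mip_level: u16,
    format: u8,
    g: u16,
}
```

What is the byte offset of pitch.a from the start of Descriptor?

36

Config: @0: c [4B, align 4] → 4; @4: a [4B, align 4] → 8; @8: d [1B, align 1] → 9; +7 pad (align 8); @16: e [8B, align 8] → 24; @24: b [1B, align 1] → 25; +7 tail pad (align 8); size 32, align 8
@0: channels [1B, align 1] → 1
+1 pad (align 2)
@2: h [2B, align 2] → 4
@4: layer [20B, align 4] → 24
@24: stride [4B, align 4] → 28
@28: width [4B, align 4] → 32
@32: pitch [32B, align 8] → 64
within Config: a at 4
32 + 4 = 36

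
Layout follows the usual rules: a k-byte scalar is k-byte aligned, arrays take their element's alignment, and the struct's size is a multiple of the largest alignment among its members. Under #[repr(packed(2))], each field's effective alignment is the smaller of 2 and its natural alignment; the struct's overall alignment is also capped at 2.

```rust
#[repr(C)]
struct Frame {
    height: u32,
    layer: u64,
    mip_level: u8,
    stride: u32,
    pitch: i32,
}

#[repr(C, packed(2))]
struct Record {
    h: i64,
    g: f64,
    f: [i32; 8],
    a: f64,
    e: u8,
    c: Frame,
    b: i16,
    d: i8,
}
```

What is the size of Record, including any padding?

Frame: 0..4  height  (4B, 4-aligned); 4..8  -- padding (4B); 8..16  layer  (8B, 8-aligned); 16..17  mip_level  (1B, 1-aligned); 17..20  -- padding (3B); 20..24  stride  (4B, 4-aligned); 24..28  pitch  (4B, 4-aligned); 28..32  -- tail padding (4B); sizeof = 32, alignof = 8
0..8  h  (8B, 2-aligned)
8..16  g  (8B, 2-aligned)
16..48  f  (32B, 2-aligned)
48..56  a  (8B, 2-aligned)
56..57  e  (1B, 1-aligned)
57..58  -- padding (1B)
58..90  c  (32B, 2-aligned)
90..92  b  (2B, 2-aligned)
92..93  d  (1B, 1-aligned)
93..94  -- tail padding (1B)
sizeof = 94, alignof = 2

94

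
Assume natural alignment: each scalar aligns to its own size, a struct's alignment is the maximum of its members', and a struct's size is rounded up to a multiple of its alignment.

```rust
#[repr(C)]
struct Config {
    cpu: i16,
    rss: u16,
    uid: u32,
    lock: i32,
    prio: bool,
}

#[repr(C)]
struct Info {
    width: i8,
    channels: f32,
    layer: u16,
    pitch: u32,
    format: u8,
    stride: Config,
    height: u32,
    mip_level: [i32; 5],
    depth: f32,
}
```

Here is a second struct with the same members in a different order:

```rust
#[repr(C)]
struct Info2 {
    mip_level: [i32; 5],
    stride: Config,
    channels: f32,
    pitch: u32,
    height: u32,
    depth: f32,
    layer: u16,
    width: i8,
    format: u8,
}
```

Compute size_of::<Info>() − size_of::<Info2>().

Config: cpu at 0 (size 2, align 2) → ends 2; rss at 2 (size 2, align 2) → ends 4; uid at 4 (size 4, align 4) → ends 8; lock at 8 (size 4, align 4) → ends 12; prio at 12 (size 1, align 1) → ends 13; tail pad 3 to reach multiple of 4; total 16 bytes, alignment 4
width at 0 (size 1, align 1) → ends 1
pad 3 to align 4 for channels
channels at 4 (size 4, align 4) → ends 8
layer at 8 (size 2, align 2) → ends 10
pad 2 to align 4 for pitch
pitch at 12 (size 4, align 4) → ends 16
format at 16 (size 1, align 1) → ends 17
pad 3 to align 4 for stride
stride at 20 (size 16, align 4) → ends 36
height at 36 (size 4, align 4) → ends 40
mip_level at 40 (size 20, align 4) → ends 60
depth at 60 (size 4, align 4) → ends 64
total 64 bytes, alignment 4
— Info2 —
mip_level at 0 (size 20, align 4) → ends 20
stride at 20 (size 16, align 4) → ends 36
channels at 36 (size 4, align 4) → ends 40
pitch at 40 (size 4, align 4) → ends 44
height at 44 (size 4, align 4) → ends 48
depth at 48 (size 4, align 4) → ends 52
layer at 52 (size 2, align 2) → ends 54
width at 54 (size 1, align 1) → ends 55
format at 55 (size 1, align 1) → ends 56
total 56 bytes, alignment 4
64 − 56 = 8

8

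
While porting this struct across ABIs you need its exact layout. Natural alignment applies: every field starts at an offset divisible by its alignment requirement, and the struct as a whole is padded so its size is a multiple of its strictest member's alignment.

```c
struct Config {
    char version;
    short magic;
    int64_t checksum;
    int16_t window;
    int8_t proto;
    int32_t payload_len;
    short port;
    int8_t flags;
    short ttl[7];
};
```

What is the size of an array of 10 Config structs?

480

0..1  version  (1B, 1-aligned)
1..2  -- padding (1B)
2..4  magic  (2B, 2-aligned)
4..8  -- padding (4B)
8..16  checksum  (8B, 8-aligned)
16..18  window  (2B, 2-aligned)
18..19  proto  (1B, 1-aligned)
19..20  -- padding (1B)
20..24  payload_len  (4B, 4-aligned)
24..26  port  (2B, 2-aligned)
26..27  flags  (1B, 1-aligned)
27..28  -- padding (1B)
28..42  ttl  (14B, 2-aligned)
42..48  -- tail padding (6B)
sizeof = 48, alignof = 8
array of 10: 10 × 48 = 480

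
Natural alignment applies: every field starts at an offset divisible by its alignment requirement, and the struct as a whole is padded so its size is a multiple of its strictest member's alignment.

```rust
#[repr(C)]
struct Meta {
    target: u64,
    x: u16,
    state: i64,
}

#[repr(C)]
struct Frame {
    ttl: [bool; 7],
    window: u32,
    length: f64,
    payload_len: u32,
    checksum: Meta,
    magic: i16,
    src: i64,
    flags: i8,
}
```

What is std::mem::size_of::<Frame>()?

Meta: target at 0 (size 8, align 8) → ends 8; x at 8 (size 2, align 2) → ends 10; pad 6 to align 8 for state; state at 16 (size 8, align 8) → ends 24; total 24 bytes, alignment 8
ttl at 0 (size 7, align 1) → ends 7
pad 1 to align 4 for window
window at 8 (size 4, align 4) → ends 12
pad 4 to align 8 for length
length at 16 (size 8, align 8) → ends 24
payload_len at 24 (size 4, align 4) → ends 28
pad 4 to align 8 for checksum
checksum at 32 (size 24, align 8) → ends 56
magic at 56 (size 2, align 2) → ends 58
pad 6 to align 8 for src
src at 64 (size 8, align 8) → ends 72
flags at 72 (size 1, align 1) → ends 73
tail pad 7 to reach multiple of 8
total 80 bytes, alignment 8

80 bytes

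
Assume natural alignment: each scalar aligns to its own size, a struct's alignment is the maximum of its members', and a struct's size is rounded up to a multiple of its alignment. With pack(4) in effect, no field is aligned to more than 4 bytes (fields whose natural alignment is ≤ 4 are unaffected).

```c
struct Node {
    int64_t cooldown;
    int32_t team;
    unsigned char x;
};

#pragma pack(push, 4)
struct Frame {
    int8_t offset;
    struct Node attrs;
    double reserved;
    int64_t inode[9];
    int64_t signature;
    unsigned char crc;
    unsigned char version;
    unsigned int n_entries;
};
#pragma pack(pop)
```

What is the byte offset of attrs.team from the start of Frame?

Node: @0: cooldown [8B, align 8] → 8; @8: team [4B, align 4] → 12; @12: x [1B, align 1] → 13; +3 tail pad (align 8); size 16, align 8
@0: offset [1B, align 1] → 1
+3 pad (align 4)
@4: attrs [16B, align 4] → 20
within Node: team at 8
4 + 8 = 12

12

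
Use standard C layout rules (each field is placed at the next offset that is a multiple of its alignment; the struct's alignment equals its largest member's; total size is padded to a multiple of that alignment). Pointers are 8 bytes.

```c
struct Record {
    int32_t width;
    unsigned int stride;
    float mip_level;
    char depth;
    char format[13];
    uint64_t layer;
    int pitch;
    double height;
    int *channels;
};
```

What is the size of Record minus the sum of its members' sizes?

@0: width [4B, align 4] → 4
@4: stride [4B, align 4] → 8
@8: mip_level [4B, align 4] → 12
@12: depth [1B, align 1] → 13
@13: format [13B, align 1] → 26
+6 pad (align 8)
@32: layer [8B, align 8] → 40
@40: pitch [4B, align 4] → 44
+4 pad (align 8)
@48: height [8B, align 8] → 56
@56: channels [8B, align 8] → 64
size 64, align 8
data bytes 54, size 64 → padding 10

10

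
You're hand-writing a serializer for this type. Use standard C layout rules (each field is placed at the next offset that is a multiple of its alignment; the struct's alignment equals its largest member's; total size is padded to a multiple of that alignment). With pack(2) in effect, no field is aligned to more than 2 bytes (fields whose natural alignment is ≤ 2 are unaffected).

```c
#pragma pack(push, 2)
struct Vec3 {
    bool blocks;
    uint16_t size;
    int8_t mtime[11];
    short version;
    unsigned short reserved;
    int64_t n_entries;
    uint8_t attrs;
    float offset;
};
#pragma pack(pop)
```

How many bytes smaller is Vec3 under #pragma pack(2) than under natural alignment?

6

natural layout:
  blocks at 0 (size 1, align 1) → ends 1
  pad 1 to align 2 for size
  size at 2 (size 2, align 2) → ends 4
  mtime at 4 (size 11, align 1) → ends 15
  pad 1 to align 2 for version
  version at 16 (size 2, align 2) → ends 18
  reserved at 18 (size 2, align 2) → ends 20
  pad 4 to align 8 for n_entries
  n_entries at 24 (size 8, align 8) → ends 32
  attrs at 32 (size 1, align 1) → ends 33
  pad 3 to align 4 for offset
  offset at 36 (size 4, align 4) → ends 40
  total 40 bytes, alignment 8
packed(2) layout:
  blocks at 0 (size 1, align 1) → ends 1
  pad 1 to align 2 for size
  size at 2 (size 2, align 2) → ends 4
  mtime at 4 (size 11, align 1) → ends 15
  pad 1 to align 2 for version
  version at 16 (size 2, align 2) → ends 18
  reserved at 18 (size 2, align 2) → ends 20
  n_entries at 20 (size 8, align 2) → ends 28
  attrs at 28 (size 1, align 1) → ends 29
  pad 1 to align 2 for offset
  offset at 30 (size 4, align 2) → ends 34
  total 34 bytes, alignment 2
40 − 34 = 6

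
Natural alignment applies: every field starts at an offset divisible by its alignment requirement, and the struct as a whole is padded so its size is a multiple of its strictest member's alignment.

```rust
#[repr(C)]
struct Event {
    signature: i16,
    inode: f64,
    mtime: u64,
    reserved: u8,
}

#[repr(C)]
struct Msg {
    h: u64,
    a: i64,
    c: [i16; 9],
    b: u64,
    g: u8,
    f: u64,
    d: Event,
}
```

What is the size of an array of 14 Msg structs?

1344

Event: signature at 0 (size 2, align 2) → ends 2; pad 6 to align 8 for inode; inode at 8 (size 8, align 8) → ends 16; mtime at 16 (size 8, align 8) → ends 24; reserved at 24 (size 1, align 1) → ends 25; tail pad 7 to reach multiple of 8; total 32 bytes, alignment 8
h at 0 (size 8, align 8) → ends 8
a at 8 (size 8, align 8) → ends 16
c at 16 (size 18, align 2) → ends 34
pad 6 to align 8 for b
b at 40 (size 8, align 8) → ends 48
g at 48 (size 1, align 1) → ends 49
pad 7 to align 8 for f
f at 56 (size 8, align 8) → ends 64
d at 64 (size 32, align 8) → ends 96
total 96 bytes, alignment 8
array of 14: 14 × 96 = 1344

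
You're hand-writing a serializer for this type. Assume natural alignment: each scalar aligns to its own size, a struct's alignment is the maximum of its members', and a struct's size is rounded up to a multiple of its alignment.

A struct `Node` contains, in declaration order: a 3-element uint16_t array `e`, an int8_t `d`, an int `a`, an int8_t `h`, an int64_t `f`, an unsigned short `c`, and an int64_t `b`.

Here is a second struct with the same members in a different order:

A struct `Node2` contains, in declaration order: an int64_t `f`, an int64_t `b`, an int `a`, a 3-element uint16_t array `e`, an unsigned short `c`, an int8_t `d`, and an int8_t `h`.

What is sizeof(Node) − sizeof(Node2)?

0..6  e  (6B, 2-aligned)
6..7  d  (1B, 1-aligned)
7..8  -- padding (1B)
8..12  a  (4B, 4-aligned)
12..13  h  (1B, 1-aligned)
13..16  -- padding (3B)
16..24  f  (8B, 8-aligned)
24..26  c  (2B, 2-aligned)
26..32  -- padding (6B)
32..40  b  (8B, 8-aligned)
sizeof = 40, alignof = 8
— Node2 —
0..8  f  (8B, 8-aligned)
8..16  b  (8B, 8-aligned)
16..20  a  (4B, 4-aligned)
20..26  e  (6B, 2-aligned)
26..28  c  (2B, 2-aligned)
28..29  d  (1B, 1-aligned)
29..30  h  (1B, 1-aligned)
30..32  -- tail padding (2B)
sizeof = 32, alignof = 8
40 − 32 = 8

8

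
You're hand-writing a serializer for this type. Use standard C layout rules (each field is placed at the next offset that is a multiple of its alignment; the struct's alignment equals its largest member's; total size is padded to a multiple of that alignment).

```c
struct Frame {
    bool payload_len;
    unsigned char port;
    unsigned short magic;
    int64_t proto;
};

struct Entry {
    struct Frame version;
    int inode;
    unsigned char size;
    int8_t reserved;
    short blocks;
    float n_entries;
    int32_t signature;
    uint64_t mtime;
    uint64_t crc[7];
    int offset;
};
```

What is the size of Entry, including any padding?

104

Frame: 0..1  payload_len  (1B, 1-aligned); 1..2  port  (1B, 1-aligned); 2..4  magic  (2B, 2-aligned); 4..8  -- padding (4B); 8..16  proto  (8B, 8-aligned); sizeof = 16, alignof = 8
0..16  version  (16B, 8-aligned)
16..20  inode  (4B, 4-aligned)
20..21  size  (1B, 1-aligned)
21..22  reserved  (1B, 1-aligned)
22..24  blocks  (2B, 2-aligned)
24..28  n_entries  (4B, 4-aligned)
28..32  signature  (4B, 4-aligned)
32..40  mtime  (8B, 8-aligned)
40..96  crc  (56B, 8-aligned)
96..100  offset  (4B, 4-aligned)
100..104  -- tail padding (4B)
sizeof = 104, alignof = 8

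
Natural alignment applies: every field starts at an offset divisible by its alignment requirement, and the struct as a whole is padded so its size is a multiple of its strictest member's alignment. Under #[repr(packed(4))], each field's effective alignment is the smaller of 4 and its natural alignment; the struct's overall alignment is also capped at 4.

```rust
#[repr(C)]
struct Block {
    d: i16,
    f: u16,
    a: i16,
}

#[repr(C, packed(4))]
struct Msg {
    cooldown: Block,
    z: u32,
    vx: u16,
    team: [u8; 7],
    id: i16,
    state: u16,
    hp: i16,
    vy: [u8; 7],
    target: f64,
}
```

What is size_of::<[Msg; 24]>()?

Block: 0..2  d  (2B, 2-aligned); 2..4  f  (2B, 2-aligned); 4..6  a  (2B, 2-aligned); sizeof = 6, alignof = 2
0..6  cooldown  (6B, 2-aligned)
6..8  -- padding (2B)
8..12  z  (4B, 4-aligned)
12..14  vx  (2B, 2-aligned)
14..21  team  (7B, 1-aligned)
21..22  -- padding (1B)
22..24  id  (2B, 2-aligned)
24..26  state  (2B, 2-aligned)
26..28  hp  (2B, 2-aligned)
28..35  vy  (7B, 1-aligned)
35..36  -- padding (1B)
36..44  target  (8B, 4-aligned)
sizeof = 44, alignof = 4
array of 24: 24 × 44 = 1056

1056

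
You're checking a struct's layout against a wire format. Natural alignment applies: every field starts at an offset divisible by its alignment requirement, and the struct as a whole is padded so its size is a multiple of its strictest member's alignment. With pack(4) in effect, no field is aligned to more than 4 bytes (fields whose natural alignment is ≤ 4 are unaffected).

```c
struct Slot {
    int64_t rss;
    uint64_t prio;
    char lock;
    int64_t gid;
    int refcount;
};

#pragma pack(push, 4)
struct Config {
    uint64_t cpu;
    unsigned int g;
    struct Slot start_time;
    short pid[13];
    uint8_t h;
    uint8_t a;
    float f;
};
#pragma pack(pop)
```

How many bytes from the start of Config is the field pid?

Slot: rss at 0 (size 8, align 8) → ends 8; prio at 8 (size 8, align 8) → ends 16; lock at 16 (size 1, align 1) → ends 17; pad 7 to align 8 for gid; gid at 24 (size 8, align 8) → ends 32; refcount at 32 (size 4, align 4) → ends 36; tail pad 4 to reach multiple of 8; total 40 bytes, alignment 8
cpu at 0 (size 8, align 4) → ends 8
g at 8 (size 4, align 4) → ends 12
start_time at 12 (size 40, align 4) → ends 52
pid at 52 (size 26, align 2) → ends 78

52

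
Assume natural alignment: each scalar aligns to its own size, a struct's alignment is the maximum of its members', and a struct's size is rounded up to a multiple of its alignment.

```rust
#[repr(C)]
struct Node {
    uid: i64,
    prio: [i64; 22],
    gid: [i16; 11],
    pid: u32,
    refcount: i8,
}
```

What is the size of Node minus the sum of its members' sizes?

5

@0: uid [8B, align 8] → 8
@8: prio [176B, align 8] → 184
@184: gid [22B, align 2] → 206
+2 pad (align 4)
@208: pid [4B, align 4] → 212
@212: refcount [1B, align 1] → 213
+3 tail pad (align 8)
size 216, align 8
data bytes 211, size 216 → padding 5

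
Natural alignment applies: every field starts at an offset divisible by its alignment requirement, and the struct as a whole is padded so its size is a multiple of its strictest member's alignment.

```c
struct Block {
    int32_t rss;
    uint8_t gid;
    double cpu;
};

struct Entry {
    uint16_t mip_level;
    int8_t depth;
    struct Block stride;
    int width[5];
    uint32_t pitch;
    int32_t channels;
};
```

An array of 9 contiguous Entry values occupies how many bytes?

504

Block: 0..4  rss  (4B, 4-aligned); 4..5  gid  (1B, 1-aligned); 5..8  -- padding (3B); 8..16  cpu  (8B, 8-aligned); sizeof = 16, alignof = 8
0..2  mip_level  (2B, 2-aligned)
2..3  depth  (1B, 1-aligned)
3..8  -- padding (5B)
8..24  stride  (16B, 8-aligned)
24..44  width  (20B, 4-aligned)
44..48  pitch  (4B, 4-aligned)
48..52  channels  (4B, 4-aligned)
52..56  -- tail padding (4B)
sizeof = 56, alignof = 8
array of 9: 9 × 56 = 504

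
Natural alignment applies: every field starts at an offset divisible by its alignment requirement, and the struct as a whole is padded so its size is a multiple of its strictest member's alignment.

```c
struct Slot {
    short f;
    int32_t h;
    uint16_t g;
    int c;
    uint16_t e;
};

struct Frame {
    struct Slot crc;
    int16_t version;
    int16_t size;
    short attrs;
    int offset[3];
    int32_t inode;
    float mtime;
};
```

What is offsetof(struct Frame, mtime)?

44

Slot: @0: f [2B, align 2] → 2; +2 pad (align 4); @4: h [4B, align 4] → 8; @8: g [2B, align 2] → 10; +2 pad (align 4); @12: c [4B, align 4] → 16; @16: e [2B, align 2] → 18; +2 tail pad (align 4); size 20, align 4
@0: crc [20B, align 4] → 20
@20: version [2B, align 2] → 22
@22: size [2B, align 2] → 24
@24: attrs [2B, align 2] → 26
+2 pad (align 4)
@28: offset [12B, align 4] → 40
@40: inode [4B, align 4] → 44
@44: mtime [4B, align 4] → 48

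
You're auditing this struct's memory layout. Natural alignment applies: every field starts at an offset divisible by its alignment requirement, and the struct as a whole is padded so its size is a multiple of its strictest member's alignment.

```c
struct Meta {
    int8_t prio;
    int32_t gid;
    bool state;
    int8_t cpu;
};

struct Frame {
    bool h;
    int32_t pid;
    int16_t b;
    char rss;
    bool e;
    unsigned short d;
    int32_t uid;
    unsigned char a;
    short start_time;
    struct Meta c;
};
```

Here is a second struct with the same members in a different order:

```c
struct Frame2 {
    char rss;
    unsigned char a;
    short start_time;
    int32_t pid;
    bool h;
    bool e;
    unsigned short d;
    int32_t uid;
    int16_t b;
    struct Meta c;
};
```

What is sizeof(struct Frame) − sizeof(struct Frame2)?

4

Meta: @0: prio [1B, align 1] → 1; +3 pad (align 4); @4: gid [4B, align 4] → 8; @8: state [1B, align 1] → 9; @9: cpu [1B, align 1] → 10; +2 tail pad (align 4); size 12, align 4
@0: h [1B, align 1] → 1
+3 pad (align 4)
@4: pid [4B, align 4] → 8
@8: b [2B, align 2] → 10
@10: rss [1B, align 1] → 11
@11: e [1B, align 1] → 12
@12: d [2B, align 2] → 14
+2 pad (align 4)
@16: uid [4B, align 4] → 20
@20: a [1B, align 1] → 21
+1 pad (align 2)
@22: start_time [2B, align 2] → 24
@24: c [12B, align 4] → 36
size 36, align 4
— Frame2 —
@0: rss [1B, align 1] → 1
@1: a [1B, align 1] → 2
@2: start_time [2B, align 2] → 4
@4: pid [4B, align 4] → 8
@8: h [1B, align 1] → 9
@9: e [1B, align 1] → 10
@10: d [2B, align 2] → 12
@12: uid [4B, align 4] → 16
@16: b [2B, align 2] → 18
+2 pad (align 4)
@20: c [12B, align 4] → 32
size 32, align 4
36 − 32 = 4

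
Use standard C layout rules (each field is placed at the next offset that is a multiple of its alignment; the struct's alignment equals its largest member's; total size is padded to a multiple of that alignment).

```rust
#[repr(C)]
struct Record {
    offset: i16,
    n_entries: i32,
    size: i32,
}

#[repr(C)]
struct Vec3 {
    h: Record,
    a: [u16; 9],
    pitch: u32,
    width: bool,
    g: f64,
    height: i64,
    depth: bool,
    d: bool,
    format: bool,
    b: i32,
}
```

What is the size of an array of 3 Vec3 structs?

Record: offset at 0 (size 2, align 2) → ends 2; pad 2 to align 4 for n_entries; n_entries at 4 (size 4, align 4) → ends 8; size at 8 (size 4, align 4) → ends 12; total 12 bytes, alignment 4
h at 0 (size 12, align 4) → ends 12
a at 12 (size 18, align 2) → ends 30
pad 2 to align 4 for pitch
pitch at 32 (size 4, align 4) → ends 36
width at 36 (size 1, align 1) → ends 37
pad 3 to align 8 for g
g at 40 (size 8, align 8) → ends 48
height at 48 (size 8, align 8) → ends 56
depth at 56 (size 1, align 1) → ends 57
d at 57 (size 1, align 1) → ends 58
format at 58 (size 1, align 1) → ends 59
pad 1 to align 4 for b
b at 60 (size 4, align 4) → ends 64
total 64 bytes, alignment 8
array of 3: 3 × 64 = 192

192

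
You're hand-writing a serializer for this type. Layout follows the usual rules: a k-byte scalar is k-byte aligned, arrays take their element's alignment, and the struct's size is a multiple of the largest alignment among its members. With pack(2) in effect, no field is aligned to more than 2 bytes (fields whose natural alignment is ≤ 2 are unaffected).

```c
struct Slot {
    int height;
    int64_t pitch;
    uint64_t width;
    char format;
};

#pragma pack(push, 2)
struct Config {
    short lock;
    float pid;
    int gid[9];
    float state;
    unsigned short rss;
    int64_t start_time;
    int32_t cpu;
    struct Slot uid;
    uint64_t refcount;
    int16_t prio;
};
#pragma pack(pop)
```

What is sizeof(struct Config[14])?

Slot: height at 0 (size 4, align 4) → ends 4; pad 4 to align 8 for pitch; pitch at 8 (size 8, align 8) → ends 16; width at 16 (size 8, align 8) → ends 24; format at 24 (size 1, align 1) → ends 25; tail pad 7 to reach multiple of 8; total 32 bytes, alignment 8
lock at 0 (size 2, align 2) → ends 2
pid at 2 (size 4, align 2) → ends 6
gid at 6 (size 36, align 2) → ends 42
state at 42 (size 4, align 2) → ends 46
rss at 46 (size 2, align 2) → ends 48
start_time at 48 (size 8, align 2) → ends 56
cpu at 56 (size 4, align 2) → ends 60
uid at 60 (size 32, align 2) → ends 92
refcount at 92 (size 8, align 2) → ends 100
prio at 100 (size 2, align 2) → ends 102
total 102 bytes, alignment 2
array of 14: 14 × 102 = 1428

1428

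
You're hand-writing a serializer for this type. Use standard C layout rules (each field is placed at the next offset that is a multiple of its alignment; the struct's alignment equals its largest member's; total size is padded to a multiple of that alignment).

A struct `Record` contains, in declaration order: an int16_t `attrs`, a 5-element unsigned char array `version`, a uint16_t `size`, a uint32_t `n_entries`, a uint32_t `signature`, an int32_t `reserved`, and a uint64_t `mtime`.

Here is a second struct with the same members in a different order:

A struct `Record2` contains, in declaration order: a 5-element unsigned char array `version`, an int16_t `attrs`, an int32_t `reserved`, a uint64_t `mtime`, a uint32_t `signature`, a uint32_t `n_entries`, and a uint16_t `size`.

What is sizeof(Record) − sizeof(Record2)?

-8

0..2  attrs  (2B, 2-aligned)
2..7  version  (5B, 1-aligned)
7..8  -- padding (1B)
8..10  size  (2B, 2-aligned)
10..12  -- padding (2B)
12..16  n_entries  (4B, 4-aligned)
16..20  signature  (4B, 4-aligned)
20..24  reserved  (4B, 4-aligned)
24..32  mtime  (8B, 8-aligned)
sizeof = 32, alignof = 8
— Record2 —
0..5  version  (5B, 1-aligned)
5..6  -- padding (1B)
6..8  attrs  (2B, 2-aligned)
8..12  reserved  (4B, 4-aligned)
12..16  -- padding (4B)
16..24  mtime  (8B, 8-aligned)
24..28  signature  (4B, 4-aligned)
28..32  n_entries  (4B, 4-aligned)
32..34  size  (2B, 2-aligned)
34..40  -- tail padding (6B)
sizeof = 40, alignof = 8
32 − 40 = -8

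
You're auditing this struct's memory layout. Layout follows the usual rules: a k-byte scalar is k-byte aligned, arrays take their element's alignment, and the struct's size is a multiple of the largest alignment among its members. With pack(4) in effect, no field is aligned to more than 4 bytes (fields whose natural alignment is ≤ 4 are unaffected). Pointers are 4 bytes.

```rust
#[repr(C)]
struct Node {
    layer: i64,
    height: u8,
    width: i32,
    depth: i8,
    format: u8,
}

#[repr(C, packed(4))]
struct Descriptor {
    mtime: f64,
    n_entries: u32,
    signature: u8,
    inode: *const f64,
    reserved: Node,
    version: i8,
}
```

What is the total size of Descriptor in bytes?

48 bytes

Node: layer at 0 (size 8, align 8) → ends 8; height at 8 (size 1, align 1) → ends 9; pad 3 to align 4 for width; width at 12 (size 4, align 4) → ends 16; depth at 16 (size 1, align 1) → ends 17; format at 17 (size 1, align 1) → ends 18; tail pad 6 to reach multiple of 8; total 24 bytes, alignment 8
mtime at 0 (size 8, align 4) → ends 8
n_entries at 8 (size 4, align 4) → ends 12
signature at 12 (size 1, align 1) → ends 13
pad 3 to align 4 for inode
inode at 16 (size 4, align 4) → ends 20
reserved at 20 (size 24, align 4) → ends 44
version at 44 (size 1, align 1) → ends 45
tail pad 3 to reach multiple of 4
total 48 bytes, alignment 4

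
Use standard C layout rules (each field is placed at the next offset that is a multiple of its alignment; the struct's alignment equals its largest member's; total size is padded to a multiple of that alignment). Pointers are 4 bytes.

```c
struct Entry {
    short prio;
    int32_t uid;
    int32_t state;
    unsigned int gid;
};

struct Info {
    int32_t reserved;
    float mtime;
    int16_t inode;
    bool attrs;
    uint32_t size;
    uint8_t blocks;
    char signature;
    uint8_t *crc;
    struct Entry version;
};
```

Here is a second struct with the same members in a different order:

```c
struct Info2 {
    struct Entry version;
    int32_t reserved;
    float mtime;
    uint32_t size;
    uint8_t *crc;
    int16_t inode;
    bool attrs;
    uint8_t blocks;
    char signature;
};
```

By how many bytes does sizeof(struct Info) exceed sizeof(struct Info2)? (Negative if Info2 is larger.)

Entry: 0..2  prio  (2B, 2-aligned); 2..4  -- padding (2B); 4..8  uid  (4B, 4-aligned); 8..12  state  (4B, 4-aligned); 12..16  gid  (4B, 4-aligned); sizeof = 16, alignof = 4
0..4  reserved  (4B, 4-aligned)
4..8  mtime  (4B, 4-aligned)
8..10  inode  (2B, 2-aligned)
10..11  attrs  (1B, 1-aligned)
11..12  -- padding (1B)
12..16  size  (4B, 4-aligned)
16..17  blocks  (1B, 1-aligned)
17..18  signature  (1B, 1-aligned)
18..20  -- padding (2B)
20..24  crc  (4B, 4-aligned)
24..40  version  (16B, 4-aligned)
sizeof = 40, alignof = 4
— Info2 —
0..16  version  (16B, 4-aligned)
16..20  reserved  (4B, 4-aligned)
20..24  mtime  (4B, 4-aligned)
24..28  size  (4B, 4-aligned)
28..32  crc  (4B, 4-aligned)
32..34  inode  (2B, 2-aligned)
34..35  attrs  (1B, 1-aligned)
35..36  blocks  (1B, 1-aligned)
36..37  signature  (1B, 1-aligned)
37..40  -- tail padding (3B)
sizeof = 40, alignof = 4
40 − 40 = 0

0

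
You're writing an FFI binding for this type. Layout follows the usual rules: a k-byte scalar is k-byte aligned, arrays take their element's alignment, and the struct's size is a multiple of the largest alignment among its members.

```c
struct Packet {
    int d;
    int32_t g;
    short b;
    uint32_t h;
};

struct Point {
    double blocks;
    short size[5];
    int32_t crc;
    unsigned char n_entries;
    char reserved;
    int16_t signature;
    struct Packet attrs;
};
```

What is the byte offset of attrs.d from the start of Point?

Packet: 0..4  d  (4B, 4-aligned); 4..8  g  (4B, 4-aligned); 8..10  b  (2B, 2-aligned); 10..12  -- padding (2B); 12..16  h  (4B, 4-aligned); sizeof = 16, alignof = 4
0..8  blocks  (8B, 8-aligned)
8..18  size  (10B, 2-aligned)
18..20  -- padding (2B)
20..24  crc  (4B, 4-aligned)
24..25  n_entries  (1B, 1-aligned)
25..26  reserved  (1B, 1-aligned)
26..28  signature  (2B, 2-aligned)
28..44  attrs  (16B, 4-aligned)
within Packet: d at 0
28 + 0 = 28

28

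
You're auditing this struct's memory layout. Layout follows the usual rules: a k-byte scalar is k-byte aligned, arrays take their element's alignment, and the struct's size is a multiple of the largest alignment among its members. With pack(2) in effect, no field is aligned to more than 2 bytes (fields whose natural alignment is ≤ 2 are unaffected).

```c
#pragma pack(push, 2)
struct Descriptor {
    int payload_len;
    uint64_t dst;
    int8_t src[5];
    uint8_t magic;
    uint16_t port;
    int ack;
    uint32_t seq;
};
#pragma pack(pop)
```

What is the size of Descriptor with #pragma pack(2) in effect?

28

0..4  payload_len  (4B, 2-aligned)
4..12  dst  (8B, 2-aligned)
12..17  src  (5B, 1-aligned)
17..18  magic  (1B, 1-aligned)
18..20  port  (2B, 2-aligned)
20..24  ack  (4B, 2-aligned)
24..28  seq  (4B, 2-aligned)
sizeof = 28, alignof = 2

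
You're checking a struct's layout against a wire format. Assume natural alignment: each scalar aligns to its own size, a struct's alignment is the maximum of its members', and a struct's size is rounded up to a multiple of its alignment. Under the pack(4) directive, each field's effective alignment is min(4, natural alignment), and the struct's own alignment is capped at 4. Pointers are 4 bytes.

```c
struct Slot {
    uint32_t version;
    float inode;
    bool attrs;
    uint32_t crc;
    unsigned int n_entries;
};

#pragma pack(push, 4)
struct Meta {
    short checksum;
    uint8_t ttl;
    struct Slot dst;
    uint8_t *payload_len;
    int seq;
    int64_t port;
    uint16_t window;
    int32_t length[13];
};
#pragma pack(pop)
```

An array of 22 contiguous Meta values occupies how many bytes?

2112

Slot: version at 0 (size 4, align 4) → ends 4; inode at 4 (size 4, align 4) → ends 8; attrs at 8 (size 1, align 1) → ends 9; pad 3 to align 4 for crc; crc at 12 (size 4, align 4) → ends 16; n_entries at 16 (size 4, align 4) → ends 20; total 20 bytes, alignment 4
checksum at 0 (size 2, align 2) → ends 2
ttl at 2 (size 1, align 1) → ends 3
pad 1 to align 4 for dst
dst at 4 (size 20, align 4) → ends 24
payload_len at 24 (size 4, align 4) → ends 28
seq at 28 (size 4, align 4) → ends 32
port at 32 (size 8, align 4) → ends 40
window at 40 (size 2, align 2) → ends 42
pad 2 to align 4 for length
length at 44 (size 52, align 4) → ends 96
total 96 bytes, alignment 4
array of 22: 22 × 96 = 2112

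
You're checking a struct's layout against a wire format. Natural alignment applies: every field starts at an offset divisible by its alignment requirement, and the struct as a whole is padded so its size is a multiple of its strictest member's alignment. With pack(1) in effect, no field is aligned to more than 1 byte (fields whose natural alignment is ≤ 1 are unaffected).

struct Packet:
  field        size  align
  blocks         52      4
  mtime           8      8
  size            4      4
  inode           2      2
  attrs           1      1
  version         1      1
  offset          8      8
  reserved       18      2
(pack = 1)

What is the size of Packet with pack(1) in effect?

94

@0: blocks [52B, align 1] → 52
@52: mtime [8B, align 1] → 60
@60: size [4B, align 1] → 64
@64: inode [2B, align 1] → 66
@66: attrs [1B, align 1] → 67
@67: version [1B, align 1] → 68
@68: offset [8B, align 1] → 76
@76: reserved [18B, align 1] → 94
size 94, align 1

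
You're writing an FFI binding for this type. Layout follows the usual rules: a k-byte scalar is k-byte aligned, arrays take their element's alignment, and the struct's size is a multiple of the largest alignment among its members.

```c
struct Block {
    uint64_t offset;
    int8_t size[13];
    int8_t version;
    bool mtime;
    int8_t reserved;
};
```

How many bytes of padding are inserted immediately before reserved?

0

0..8  offset  (8B, 8-aligned)
8..21  size  (13B, 1-aligned)
21..22  version  (1B, 1-aligned)
22..23  mtime  (1B, 1-aligned)
23..24  reserved  (1B, 1-aligned)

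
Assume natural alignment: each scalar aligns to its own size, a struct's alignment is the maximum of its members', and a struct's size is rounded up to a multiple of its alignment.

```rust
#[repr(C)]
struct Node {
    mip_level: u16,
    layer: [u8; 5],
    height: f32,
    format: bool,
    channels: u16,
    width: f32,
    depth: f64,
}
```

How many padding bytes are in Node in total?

@0: mip_level [2B, align 2] → 2
@2: layer [5B, align 1] → 7
+1 pad (align 4)
@8: height [4B, align 4] → 12
@12: format [1B, align 1] → 13
+1 pad (align 2)
@14: channels [2B, align 2] → 16
@16: width [4B, align 4] → 20
+4 pad (align 8)
@24: depth [8B, align 8] → 32
size 32, align 8
data bytes 26, size 32 → padding 6

6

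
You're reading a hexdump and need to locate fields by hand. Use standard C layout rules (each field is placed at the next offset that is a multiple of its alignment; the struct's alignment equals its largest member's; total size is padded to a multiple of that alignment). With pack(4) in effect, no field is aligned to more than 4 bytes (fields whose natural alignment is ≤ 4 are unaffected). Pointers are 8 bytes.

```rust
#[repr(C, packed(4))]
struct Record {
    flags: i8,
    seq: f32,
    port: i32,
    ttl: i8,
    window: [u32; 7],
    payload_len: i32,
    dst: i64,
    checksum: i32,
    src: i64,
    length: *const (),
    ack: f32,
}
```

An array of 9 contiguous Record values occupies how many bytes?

720

0..1  flags  (1B, 1-aligned)
1..4  -- padding (3B)
4..8  seq  (4B, 4-aligned)
8..12  port  (4B, 4-aligned)
12..13  ttl  (1B, 1-aligned)
13..16  -- padding (3B)
16..44  window  (28B, 4-aligned)
44..48  payload_len  (4B, 4-aligned)
48..56  dst  (8B, 4-aligned)
56..60  checksum  (4B, 4-aligned)
60..68  src  (8B, 4-aligned)
68..76  length  (8B, 4-aligned)
76..80  ack  (4B, 4-aligned)
sizeof = 80, alignof = 4
array of 9: 9 × 80 = 720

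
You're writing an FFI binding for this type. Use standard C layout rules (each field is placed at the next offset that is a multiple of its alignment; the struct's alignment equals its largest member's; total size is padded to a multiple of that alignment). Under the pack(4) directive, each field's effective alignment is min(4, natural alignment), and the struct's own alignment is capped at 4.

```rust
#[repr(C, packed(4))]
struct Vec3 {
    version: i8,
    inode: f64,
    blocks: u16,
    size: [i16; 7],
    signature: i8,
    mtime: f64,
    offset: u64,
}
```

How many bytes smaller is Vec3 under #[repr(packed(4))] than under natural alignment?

8

natural layout:
  0..1  version  (1B, 1-aligned)
  1..8  -- padding (7B)
  8..16  inode  (8B, 8-aligned)
  16..18  blocks  (2B, 2-aligned)
  18..32  size  (14B, 2-aligned)
  32..33  signature  (1B, 1-aligned)
  33..40  -- padding (7B)
  40..48  mtime  (8B, 8-aligned)
  48..56  offset  (8B, 8-aligned)
  sizeof = 56, alignof = 8
packed(4) layout:
  0..1  version  (1B, 1-aligned)
  1..4  -- padding (3B)
  4..12  inode  (8B, 4-aligned)
  12..14  blocks  (2B, 2-aligned)
  14..28  size  (14B, 2-aligned)
  28..29  signature  (1B, 1-aligned)
  29..32  -- padding (3B)
  32..40  mtime  (8B, 4-aligned)
  40..48  offset  (8B, 4-aligned)
  sizeof = 48, alignof = 4
56 − 48 = 8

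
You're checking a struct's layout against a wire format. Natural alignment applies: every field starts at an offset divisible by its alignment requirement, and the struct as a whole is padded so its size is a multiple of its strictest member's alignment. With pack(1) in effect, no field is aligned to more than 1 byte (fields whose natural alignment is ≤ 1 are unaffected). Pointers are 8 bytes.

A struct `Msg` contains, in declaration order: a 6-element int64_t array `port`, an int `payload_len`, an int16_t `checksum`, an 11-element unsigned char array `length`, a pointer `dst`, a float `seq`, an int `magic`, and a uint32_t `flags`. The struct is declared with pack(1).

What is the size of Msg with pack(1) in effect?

85

0..48  port  (48B, 1-aligned)
48..52  payload_len  (4B, 1-aligned)
52..54  checksum  (2B, 1-aligned)
54..65  length  (11B, 1-aligned)
65..73  dst  (8B, 1-aligned)
73..77  seq  (4B, 1-aligned)
77..81  magic  (4B, 1-aligned)
81..85  flags  (4B, 1-aligned)
sizeof = 85, alignof = 1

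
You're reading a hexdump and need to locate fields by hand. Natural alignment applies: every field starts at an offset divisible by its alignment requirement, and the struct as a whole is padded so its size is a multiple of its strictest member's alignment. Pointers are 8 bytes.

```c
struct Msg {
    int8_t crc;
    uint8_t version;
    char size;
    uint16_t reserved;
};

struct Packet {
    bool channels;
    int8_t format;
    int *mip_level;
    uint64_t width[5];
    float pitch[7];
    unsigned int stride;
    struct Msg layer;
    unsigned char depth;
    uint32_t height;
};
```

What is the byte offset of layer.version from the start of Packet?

Msg: @0: crc [1B, align 1] → 1; @1: version [1B, align 1] → 2; @2: size [1B, align 1] → 3; +1 pad (align 2); @4: reserved [2B, align 2] → 6; size 6, align 2
@0: channels [1B, align 1] → 1
@1: format [1B, align 1] → 2
+6 pad (align 8)
@8: mip_level [8B, align 8] → 16
@16: width [40B, align 8] → 56
@56: pitch [28B, align 4] → 84
@84: stride [4B, align 4] → 88
@88: layer [6B, align 2] → 94
within Msg: version at 1
88 + 1 = 89

89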